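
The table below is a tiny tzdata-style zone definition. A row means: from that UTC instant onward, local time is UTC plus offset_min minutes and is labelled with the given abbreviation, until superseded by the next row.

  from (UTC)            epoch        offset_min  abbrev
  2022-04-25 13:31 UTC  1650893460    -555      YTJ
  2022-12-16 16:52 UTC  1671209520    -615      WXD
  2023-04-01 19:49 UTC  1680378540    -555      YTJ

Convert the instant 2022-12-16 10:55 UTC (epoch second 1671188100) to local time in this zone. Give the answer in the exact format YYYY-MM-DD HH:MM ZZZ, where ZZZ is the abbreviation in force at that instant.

Query: 2022-12-16 10:55 UTC
Rule 1/3 (YTJ, -09:15): 2022-04-25 13:31 UTC ≤ query < 2022-12-16 16:52 UTC
10·60 + 55 - 555 = 100 min
100 = 0·1440 + 100; 100 = 1·60 + 40 → 01:40, same day
→ 2022-12-16 01:40 YTJ

2022-12-16 01:40 YTJ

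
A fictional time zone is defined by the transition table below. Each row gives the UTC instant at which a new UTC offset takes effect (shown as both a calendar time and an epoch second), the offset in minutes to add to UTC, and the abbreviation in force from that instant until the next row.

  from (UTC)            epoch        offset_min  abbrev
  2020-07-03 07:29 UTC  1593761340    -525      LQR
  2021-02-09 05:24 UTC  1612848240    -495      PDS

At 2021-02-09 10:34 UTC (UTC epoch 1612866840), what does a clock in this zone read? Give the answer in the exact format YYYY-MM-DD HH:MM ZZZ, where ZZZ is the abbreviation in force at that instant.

2021-02-09 02:19 PDS

Query: 2021-02-09 10:34 UTC
Rule 2/2 (PDS, -08:15): 2021-02-09 05:24 UTC ≤ query < +∞
10·60 + 34 - 495 = 139 min
139 = 0·1440 + 139; 139 = 2·60 + 19 → 02:19, same day
→ 2021-02-09 02:19 PDS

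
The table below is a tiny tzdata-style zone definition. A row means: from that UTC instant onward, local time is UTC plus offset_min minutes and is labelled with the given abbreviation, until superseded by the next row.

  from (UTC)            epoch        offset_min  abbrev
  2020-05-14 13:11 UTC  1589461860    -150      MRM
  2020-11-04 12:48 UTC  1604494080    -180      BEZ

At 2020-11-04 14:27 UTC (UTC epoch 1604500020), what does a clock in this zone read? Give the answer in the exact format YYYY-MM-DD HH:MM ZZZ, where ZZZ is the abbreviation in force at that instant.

Query: 2020-11-04 14:27 UTC
Rule 2/2 (BEZ, -03:00): 2020-11-04 12:48 UTC ≤ query < +∞
14·60 + 27 - 180 = 687 min
687 = 0·1440 + 687; 687 = 11·60 + 27 → 11:27, same day
→ 2020-11-04 11:27 BEZ

2020-11-04 11:27 BEZ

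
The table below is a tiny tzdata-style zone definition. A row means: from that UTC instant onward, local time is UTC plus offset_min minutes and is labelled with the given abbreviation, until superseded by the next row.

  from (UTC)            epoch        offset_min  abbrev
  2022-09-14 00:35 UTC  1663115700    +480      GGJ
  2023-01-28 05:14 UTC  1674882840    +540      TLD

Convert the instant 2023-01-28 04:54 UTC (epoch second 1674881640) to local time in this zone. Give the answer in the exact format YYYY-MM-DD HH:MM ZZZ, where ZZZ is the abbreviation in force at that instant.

Query: 2023-01-28 04:54 UTC
Rule 1/2 (GGJ, +08:00): 2022-09-14 00:35 UTC ≤ query < 2023-01-28 05:14 UTC
4·60 + 54 + 480 = 774 min
774 = 0·1440 + 774; 774 = 12·60 + 54 → 12:54, same day
→ 2023-01-28 12:54 GGJ

2023-01-28 12:54 GGJ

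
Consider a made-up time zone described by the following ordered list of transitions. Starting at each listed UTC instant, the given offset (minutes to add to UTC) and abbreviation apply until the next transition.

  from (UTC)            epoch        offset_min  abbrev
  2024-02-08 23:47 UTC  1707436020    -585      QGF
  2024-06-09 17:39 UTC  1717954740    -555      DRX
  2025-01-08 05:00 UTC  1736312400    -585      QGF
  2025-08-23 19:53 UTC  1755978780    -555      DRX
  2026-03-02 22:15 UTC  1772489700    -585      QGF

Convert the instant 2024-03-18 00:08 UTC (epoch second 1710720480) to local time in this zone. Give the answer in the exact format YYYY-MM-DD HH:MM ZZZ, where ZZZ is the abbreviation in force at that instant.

Query: 2024-03-18 00:08 UTC
Rule 1/5 (QGF, -09:45): 2024-02-08 23:47 UTC ≤ query < 2024-06-09 17:39 UTC
0·60 + 8 - 585 = -577 min
-577 = -1·1440 + 863; 863 = 14·60 + 23 → 14:23, 2024-03-18 - 1 day = 2024-03-17
→ 2024-03-17 14:23 QGF

2024-03-17 14:23 QGF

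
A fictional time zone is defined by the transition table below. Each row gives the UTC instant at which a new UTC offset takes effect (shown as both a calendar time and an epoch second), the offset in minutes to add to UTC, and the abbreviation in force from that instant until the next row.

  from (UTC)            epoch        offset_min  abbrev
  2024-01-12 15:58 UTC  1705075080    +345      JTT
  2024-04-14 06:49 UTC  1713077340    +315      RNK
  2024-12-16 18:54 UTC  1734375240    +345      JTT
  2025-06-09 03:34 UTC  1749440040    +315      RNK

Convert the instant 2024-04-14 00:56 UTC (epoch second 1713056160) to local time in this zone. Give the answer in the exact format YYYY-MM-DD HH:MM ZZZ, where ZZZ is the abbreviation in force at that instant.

Query: 2024-04-14 00:56 UTC
Rule 1/4 (JTT, +05:45): 2024-01-12 15:58 UTC ≤ query < 2024-04-14 06:49 UTC
0·60 + 56 + 345 = 401 min
401 = 0·1440 + 401; 401 = 6·60 + 41 → 06:41, same day
→ 2024-04-14 06:41 JTT

2024-04-14 06:41 JTT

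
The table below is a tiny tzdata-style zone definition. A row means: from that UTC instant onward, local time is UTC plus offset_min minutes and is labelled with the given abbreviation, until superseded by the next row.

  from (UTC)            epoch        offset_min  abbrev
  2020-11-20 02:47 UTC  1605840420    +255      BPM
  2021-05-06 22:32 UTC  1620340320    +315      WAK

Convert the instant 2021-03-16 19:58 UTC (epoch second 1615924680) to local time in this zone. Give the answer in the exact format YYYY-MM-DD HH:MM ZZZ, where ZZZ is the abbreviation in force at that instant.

2021-03-17 00:13 BPM

Query: 2021-03-16 19:58 UTC
Rule 1/2 (BPM, +04:15): 2020-11-20 02:47 UTC ≤ query < 2021-05-06 22:32 UTC
19·60 + 58 + 255 = 1453 min
1453 = 1·1440 + 13; 13 = 0·60 + 13 → 00:13, 2021-03-16 + 1 day = 2021-03-17
→ 2021-03-17 00:13 BPM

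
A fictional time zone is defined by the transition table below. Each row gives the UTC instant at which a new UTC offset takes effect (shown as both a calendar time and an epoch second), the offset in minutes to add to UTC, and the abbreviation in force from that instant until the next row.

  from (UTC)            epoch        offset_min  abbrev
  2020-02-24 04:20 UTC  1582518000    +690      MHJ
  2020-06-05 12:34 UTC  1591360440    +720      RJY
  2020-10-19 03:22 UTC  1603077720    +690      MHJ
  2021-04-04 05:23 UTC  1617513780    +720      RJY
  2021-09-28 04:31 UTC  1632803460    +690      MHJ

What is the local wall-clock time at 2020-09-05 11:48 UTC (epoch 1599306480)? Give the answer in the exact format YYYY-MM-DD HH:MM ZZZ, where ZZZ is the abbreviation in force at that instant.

2020-09-05 23:48 RJY

Query: 2020-09-05 11:48 UTC
Rule 2/5 (RJY, +12:00): 2020-06-05 12:34 UTC ≤ query < 2020-10-19 03:22 UTC
11·60 + 48 + 720 = 1428 min
1428 = 0·1440 + 1428; 1428 = 23·60 + 48 → 23:48, same day
→ 2020-09-05 23:48 RJY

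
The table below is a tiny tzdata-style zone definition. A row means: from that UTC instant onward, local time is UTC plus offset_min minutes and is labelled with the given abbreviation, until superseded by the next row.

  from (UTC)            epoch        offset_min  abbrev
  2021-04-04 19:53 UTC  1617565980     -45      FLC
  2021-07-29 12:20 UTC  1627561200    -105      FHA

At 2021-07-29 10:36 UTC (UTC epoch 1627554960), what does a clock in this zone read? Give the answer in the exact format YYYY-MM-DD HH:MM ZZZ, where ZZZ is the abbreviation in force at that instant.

2021-07-29 09:51 FLC

Query: 2021-07-29 10:36 UTC
Rule 1/2 (FLC, -00:45): 2021-04-04 19:53 UTC ≤ query < 2021-07-29 12:20 UTC
10·60 + 36 - 45 = 591 min
591 = 0·1440 + 591; 591 = 9·60 + 51 → 09:51, same day
→ 2021-07-29 09:51 FLC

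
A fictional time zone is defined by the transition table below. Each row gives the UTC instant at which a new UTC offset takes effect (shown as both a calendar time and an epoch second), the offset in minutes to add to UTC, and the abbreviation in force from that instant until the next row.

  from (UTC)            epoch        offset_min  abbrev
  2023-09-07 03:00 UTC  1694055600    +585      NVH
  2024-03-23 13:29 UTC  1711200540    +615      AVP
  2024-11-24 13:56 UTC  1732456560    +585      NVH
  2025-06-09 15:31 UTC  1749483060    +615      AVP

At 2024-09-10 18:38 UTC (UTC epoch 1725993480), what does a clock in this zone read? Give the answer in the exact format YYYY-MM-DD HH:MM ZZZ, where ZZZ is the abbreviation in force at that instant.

2024-09-11 04:53 AVP

Query: 2024-09-10 18:38 UTC
Rule 2/4 (AVP, +10:15): 2024-03-23 13:29 UTC ≤ query < 2024-11-24 13:56 UTC
18·60 + 38 + 615 = 1733 min
1733 = 1·1440 + 293; 293 = 4·60 + 53 → 04:53, 2024-09-10 + 1 day = 2024-09-11
→ 2024-09-11 04:53 AVP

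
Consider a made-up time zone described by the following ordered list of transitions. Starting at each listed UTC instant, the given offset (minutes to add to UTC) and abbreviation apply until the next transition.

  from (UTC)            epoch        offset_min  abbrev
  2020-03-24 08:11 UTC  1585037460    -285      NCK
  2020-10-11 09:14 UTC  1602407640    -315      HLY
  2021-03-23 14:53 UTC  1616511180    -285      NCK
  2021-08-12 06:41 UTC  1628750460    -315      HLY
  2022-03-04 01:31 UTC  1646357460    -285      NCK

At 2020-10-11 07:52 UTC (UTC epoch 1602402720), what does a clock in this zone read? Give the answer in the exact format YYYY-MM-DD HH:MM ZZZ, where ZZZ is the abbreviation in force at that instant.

Query: 2020-10-11 07:52 UTC
Rule 1/5 (NCK, -04:45): 2020-03-24 08:11 UTC ≤ query < 2020-10-11 09:14 UTC
7·60 + 52 - 285 = 187 min
187 = 0·1440 + 187; 187 = 3·60 + 7 → 03:07, same day
→ 2020-10-11 03:07 NCK

2020-10-11 03:07 NCK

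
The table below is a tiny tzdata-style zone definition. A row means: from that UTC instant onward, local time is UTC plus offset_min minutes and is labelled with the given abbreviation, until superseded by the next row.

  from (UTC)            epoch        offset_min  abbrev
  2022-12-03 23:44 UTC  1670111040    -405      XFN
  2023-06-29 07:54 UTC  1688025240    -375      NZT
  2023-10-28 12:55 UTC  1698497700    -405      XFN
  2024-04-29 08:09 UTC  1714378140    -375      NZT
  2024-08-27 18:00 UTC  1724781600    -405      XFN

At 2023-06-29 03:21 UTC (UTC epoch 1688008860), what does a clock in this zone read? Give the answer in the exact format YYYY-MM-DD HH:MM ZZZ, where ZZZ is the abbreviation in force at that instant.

Query: 2023-06-29 03:21 UTC
Rule 1/5 (XFN, -06:45): 2022-12-03 23:44 UTC ≤ query < 2023-06-29 07:54 UTC
3·60 + 21 - 405 = -204 min
-204 = -1·1440 + 1236; 1236 = 20·60 + 36 → 20:36, 2023-06-29 - 1 day = 2023-06-28
→ 2023-06-28 20:36 XFN

2023-06-28 20:36 XFN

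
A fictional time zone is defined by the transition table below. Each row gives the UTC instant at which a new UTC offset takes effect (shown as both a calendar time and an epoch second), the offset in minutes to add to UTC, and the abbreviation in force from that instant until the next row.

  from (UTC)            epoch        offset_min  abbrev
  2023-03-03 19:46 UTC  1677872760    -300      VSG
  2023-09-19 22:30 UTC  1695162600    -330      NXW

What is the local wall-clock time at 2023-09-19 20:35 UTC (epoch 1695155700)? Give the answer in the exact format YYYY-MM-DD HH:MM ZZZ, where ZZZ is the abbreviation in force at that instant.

2023-09-19 15:35 VSG

Query: 2023-09-19 20:35 UTC
Rule 1/2 (VSG, -05:00): 2023-03-03 19:46 UTC ≤ query < 2023-09-19 22:30 UTC
20·60 + 35 - 300 = 935 min
935 = 0·1440 + 935; 935 = 15·60 + 35 → 15:35, same day
→ 2023-09-19 15:35 VSG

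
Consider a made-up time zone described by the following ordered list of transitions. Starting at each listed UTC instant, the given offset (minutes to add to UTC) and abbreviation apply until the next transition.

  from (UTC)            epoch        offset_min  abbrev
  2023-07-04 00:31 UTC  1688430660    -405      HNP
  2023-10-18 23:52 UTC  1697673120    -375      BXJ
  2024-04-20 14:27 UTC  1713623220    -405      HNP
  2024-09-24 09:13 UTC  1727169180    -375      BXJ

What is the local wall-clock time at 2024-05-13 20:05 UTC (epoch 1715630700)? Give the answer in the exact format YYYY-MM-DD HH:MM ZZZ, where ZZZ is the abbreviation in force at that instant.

2024-05-13 13:20 HNP

Query: 2024-05-13 20:05 UTC
Rule 3/4 (HNP, -06:45): 2024-04-20 14:27 UTC ≤ query < 2024-09-24 09:13 UTC
20·60 + 5 - 405 = 800 min
800 = 0·1440 + 800; 800 = 13·60 + 20 → 13:20, same day
→ 2024-05-13 13:20 HNP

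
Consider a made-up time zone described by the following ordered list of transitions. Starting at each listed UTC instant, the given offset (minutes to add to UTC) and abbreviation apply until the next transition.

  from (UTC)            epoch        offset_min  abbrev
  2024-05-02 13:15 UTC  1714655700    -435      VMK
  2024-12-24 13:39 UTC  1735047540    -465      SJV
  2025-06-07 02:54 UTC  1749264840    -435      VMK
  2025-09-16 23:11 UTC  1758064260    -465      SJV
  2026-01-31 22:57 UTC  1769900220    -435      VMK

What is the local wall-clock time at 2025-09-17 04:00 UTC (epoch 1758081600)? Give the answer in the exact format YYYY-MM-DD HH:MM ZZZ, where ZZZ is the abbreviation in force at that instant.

2025-09-16 20:15 SJV

Query: 2025-09-17 04:00 UTC
Rule 4/5 (SJV, -07:45): 2025-09-16 23:11 UTC ≤ query < 2026-01-31 22:57 UTC
4·60 + 0 - 465 = -225 min
-225 = -1·1440 + 1215; 1215 = 20·60 + 15 → 20:15, 2025-09-17 - 1 day = 2025-09-16
→ 2025-09-16 20:15 SJV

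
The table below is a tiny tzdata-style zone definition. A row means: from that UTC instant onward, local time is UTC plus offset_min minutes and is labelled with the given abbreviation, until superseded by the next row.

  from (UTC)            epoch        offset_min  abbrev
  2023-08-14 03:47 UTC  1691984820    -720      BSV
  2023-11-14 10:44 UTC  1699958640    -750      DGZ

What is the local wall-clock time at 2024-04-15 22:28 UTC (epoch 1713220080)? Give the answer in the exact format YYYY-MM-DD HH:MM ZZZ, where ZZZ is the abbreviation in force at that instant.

Query: 2024-04-15 22:28 UTC
Rule 2/2 (DGZ, -12:30): 2023-11-14 10:44 UTC ≤ query < +∞
22·60 + 28 - 750 = 598 min
598 = 0·1440 + 598; 598 = 9·60 + 58 → 09:58, same day
→ 2024-04-15 09:58 DGZ

2024-04-15 09:58 DGZ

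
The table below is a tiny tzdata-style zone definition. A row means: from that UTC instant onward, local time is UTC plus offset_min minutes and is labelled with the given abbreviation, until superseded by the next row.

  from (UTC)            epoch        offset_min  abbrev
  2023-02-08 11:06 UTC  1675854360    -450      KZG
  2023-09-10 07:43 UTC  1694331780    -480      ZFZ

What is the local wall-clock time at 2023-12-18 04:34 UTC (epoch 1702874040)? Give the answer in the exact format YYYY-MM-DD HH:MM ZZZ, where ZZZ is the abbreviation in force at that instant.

Query: 2023-12-18 04:34 UTC
Rule 2/2 (ZFZ, -08:00): 2023-09-10 07:43 UTC ≤ query < +∞
4·60 + 34 - 480 = -206 min
-206 = -1·1440 + 1234; 1234 = 20·60 + 34 → 20:34, 2023-12-18 - 1 day = 2023-12-17
→ 2023-12-17 20:34 ZFZ

2023-12-17 20:34 ZFZ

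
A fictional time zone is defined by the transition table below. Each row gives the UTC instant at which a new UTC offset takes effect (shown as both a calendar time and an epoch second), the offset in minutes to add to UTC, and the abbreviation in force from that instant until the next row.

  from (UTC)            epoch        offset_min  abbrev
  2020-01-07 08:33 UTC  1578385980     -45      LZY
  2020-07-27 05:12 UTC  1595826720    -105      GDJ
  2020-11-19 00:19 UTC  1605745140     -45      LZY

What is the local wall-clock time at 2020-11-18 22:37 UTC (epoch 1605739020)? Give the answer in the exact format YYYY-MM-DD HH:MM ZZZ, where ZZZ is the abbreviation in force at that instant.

2020-11-18 20:52 GDJ

Query: 2020-11-18 22:37 UTC
Rule 2/3 (GDJ, -01:45): 2020-07-27 05:12 UTC ≤ query < 2020-11-19 00:19 UTC
22·60 + 37 - 105 = 1252 min
1252 = 0·1440 + 1252; 1252 = 20·60 + 52 → 20:52, same day
→ 2020-11-18 20:52 GDJ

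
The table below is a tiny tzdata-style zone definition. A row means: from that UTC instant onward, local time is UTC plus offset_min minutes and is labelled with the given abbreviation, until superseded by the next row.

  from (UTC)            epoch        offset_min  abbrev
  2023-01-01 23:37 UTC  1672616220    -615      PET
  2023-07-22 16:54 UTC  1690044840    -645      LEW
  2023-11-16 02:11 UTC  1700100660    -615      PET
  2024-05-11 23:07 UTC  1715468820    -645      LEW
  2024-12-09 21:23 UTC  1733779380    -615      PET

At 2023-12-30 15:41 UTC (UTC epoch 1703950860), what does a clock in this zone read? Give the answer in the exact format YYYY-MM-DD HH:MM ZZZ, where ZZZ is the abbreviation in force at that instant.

2023-12-30 05:26 PET

Query: 2023-12-30 15:41 UTC
Rule 3/5 (PET, -10:15): 2023-11-16 02:11 UTC ≤ query < 2024-05-11 23:07 UTC
15·60 + 41 - 615 = 326 min
326 = 0·1440 + 326; 326 = 5·60 + 26 → 05:26, same day
→ 2023-12-30 05:26 PET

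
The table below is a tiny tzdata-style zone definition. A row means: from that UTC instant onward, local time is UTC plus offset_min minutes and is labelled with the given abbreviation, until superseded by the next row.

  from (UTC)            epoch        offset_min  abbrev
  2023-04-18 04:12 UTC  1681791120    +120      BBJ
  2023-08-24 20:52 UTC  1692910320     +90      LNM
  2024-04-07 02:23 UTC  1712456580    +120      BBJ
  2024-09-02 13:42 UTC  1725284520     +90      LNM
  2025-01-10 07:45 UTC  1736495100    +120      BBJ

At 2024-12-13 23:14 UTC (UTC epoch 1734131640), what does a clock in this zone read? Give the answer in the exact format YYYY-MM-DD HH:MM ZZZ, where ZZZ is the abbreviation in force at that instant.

Query: 2024-12-13 23:14 UTC
Rule 4/5 (LNM, +01:30): 2024-09-02 13:42 UTC ≤ query < 2025-01-10 07:45 UTC
23·60 + 14 + 90 = 1484 min
1484 = 1·1440 + 44; 44 = 0·60 + 44 → 00:44, 2024-12-13 + 1 day = 2024-12-14
→ 2024-12-14 00:44 LNM

2024-12-14 00:44 LNM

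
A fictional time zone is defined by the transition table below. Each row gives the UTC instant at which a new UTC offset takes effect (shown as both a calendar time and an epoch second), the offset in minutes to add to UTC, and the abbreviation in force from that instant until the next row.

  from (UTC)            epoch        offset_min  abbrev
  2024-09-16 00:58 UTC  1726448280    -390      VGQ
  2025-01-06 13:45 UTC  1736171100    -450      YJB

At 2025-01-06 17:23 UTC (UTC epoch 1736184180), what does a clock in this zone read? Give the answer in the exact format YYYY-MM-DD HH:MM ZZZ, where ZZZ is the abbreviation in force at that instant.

2025-01-06 09:53 YJB

Query: 2025-01-06 17:23 UTC
Rule 2/2 (YJB, -07:30): 2025-01-06 13:45 UTC ≤ query < +∞
17·60 + 23 - 450 = 593 min
593 = 0·1440 + 593; 593 = 9·60 + 53 → 09:53, same day
→ 2025-01-06 09:53 YJB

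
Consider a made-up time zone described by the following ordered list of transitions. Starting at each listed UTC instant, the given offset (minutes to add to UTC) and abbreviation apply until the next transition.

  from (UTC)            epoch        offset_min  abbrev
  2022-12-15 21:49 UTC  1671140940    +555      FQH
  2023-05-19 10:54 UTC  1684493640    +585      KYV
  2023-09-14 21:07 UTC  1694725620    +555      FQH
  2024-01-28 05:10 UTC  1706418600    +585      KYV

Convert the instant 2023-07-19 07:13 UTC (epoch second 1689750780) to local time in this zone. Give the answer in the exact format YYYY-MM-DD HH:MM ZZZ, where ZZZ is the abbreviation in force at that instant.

2023-07-19 16:58 KYV

Query: 2023-07-19 07:13 UTC
Rule 2/4 (KYV, +09:45): 2023-05-19 10:54 UTC ≤ query < 2023-09-14 21:07 UTC
7·60 + 13 + 585 = 1018 min
1018 = 0·1440 + 1018; 1018 = 16·60 + 58 → 16:58, same day
→ 2023-07-19 16:58 KYV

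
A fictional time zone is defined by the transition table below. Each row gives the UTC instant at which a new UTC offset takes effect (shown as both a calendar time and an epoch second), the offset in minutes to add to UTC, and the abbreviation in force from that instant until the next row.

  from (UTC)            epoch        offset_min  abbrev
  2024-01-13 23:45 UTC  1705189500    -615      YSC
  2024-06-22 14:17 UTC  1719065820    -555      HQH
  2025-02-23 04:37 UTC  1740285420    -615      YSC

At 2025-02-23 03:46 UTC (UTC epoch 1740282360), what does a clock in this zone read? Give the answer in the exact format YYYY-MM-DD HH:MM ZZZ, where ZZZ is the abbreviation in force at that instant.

Query: 2025-02-23 03:46 UTC
Rule 2/3 (HQH, -09:15): 2024-06-22 14:17 UTC ≤ query < 2025-02-23 04:37 UTC
3·60 + 46 - 555 = -329 min
-329 = -1·1440 + 1111; 1111 = 18·60 + 31 → 18:31, 2025-02-23 - 1 day = 2025-02-22
→ 2025-02-22 18:31 HQH

2025-02-22 18:31 HQH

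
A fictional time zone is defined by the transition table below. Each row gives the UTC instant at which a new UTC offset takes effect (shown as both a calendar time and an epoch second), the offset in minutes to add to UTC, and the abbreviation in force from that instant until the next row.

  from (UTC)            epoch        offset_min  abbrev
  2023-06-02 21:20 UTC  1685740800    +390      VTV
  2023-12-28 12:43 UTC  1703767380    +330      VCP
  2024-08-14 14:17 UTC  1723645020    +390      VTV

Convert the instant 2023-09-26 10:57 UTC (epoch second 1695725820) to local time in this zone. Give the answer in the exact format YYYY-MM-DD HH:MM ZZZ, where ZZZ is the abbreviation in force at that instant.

Query: 2023-09-26 10:57 UTC
Rule 1/3 (VTV, +06:30): 2023-06-02 21:20 UTC ≤ query < 2023-12-28 12:43 UTC
10·60 + 57 + 390 = 1047 min
1047 = 0·1440 + 1047; 1047 = 17·60 + 27 → 17:27, same day
→ 2023-09-26 17:27 VTV

2023-09-26 17:27 VTV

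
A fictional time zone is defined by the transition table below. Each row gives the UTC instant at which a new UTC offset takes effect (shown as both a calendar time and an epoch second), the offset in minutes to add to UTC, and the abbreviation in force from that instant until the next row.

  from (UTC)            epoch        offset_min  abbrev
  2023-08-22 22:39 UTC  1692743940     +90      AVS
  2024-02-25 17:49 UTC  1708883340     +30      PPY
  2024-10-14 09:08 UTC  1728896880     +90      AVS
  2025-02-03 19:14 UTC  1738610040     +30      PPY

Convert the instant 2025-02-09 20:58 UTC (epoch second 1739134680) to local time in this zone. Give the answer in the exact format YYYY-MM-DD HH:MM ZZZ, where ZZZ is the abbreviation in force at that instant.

Query: 2025-02-09 20:58 UTC
Rule 4/4 (PPY, +00:30): 2025-02-03 19:14 UTC ≤ query < +∞
20·60 + 58 + 30 = 1288 min
1288 = 0·1440 + 1288; 1288 = 21·60 + 28 → 21:28, same day
→ 2025-02-09 21:28 PPY

2025-02-09 21:28 PPY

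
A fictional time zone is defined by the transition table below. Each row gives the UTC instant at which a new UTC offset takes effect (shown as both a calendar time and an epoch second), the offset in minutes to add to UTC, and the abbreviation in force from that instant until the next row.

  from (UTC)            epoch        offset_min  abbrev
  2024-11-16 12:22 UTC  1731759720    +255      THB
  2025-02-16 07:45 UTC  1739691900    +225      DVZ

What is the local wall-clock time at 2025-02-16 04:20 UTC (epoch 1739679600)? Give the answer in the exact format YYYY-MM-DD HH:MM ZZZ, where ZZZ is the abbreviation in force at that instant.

2025-02-16 08:35 THB

Query: 2025-02-16 04:20 UTC
Rule 1/2 (THB, +04:15): 2024-11-16 12:22 UTC ≤ query < 2025-02-16 07:45 UTC
4·60 + 20 + 255 = 515 min
515 = 0·1440 + 515; 515 = 8·60 + 35 → 08:35, same day
→ 2025-02-16 08:35 THB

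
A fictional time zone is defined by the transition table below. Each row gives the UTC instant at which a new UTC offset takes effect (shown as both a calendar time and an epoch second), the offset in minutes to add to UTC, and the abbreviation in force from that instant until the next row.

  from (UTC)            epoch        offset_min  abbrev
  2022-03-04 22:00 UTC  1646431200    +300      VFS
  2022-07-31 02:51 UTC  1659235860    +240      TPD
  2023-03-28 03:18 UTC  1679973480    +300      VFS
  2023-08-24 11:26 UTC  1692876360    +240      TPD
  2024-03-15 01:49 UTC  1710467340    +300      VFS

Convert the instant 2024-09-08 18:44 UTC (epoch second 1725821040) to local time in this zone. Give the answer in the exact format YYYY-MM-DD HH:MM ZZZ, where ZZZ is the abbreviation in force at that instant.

Query: 2024-09-08 18:44 UTC
Rule 5/5 (VFS, +05:00): 2024-03-15 01:49 UTC ≤ query < +∞
18·60 + 44 + 300 = 1424 min
1424 = 0·1440 + 1424; 1424 = 23·60 + 44 → 23:44, same day
→ 2024-09-08 23:44 VFS

2024-09-08 23:44 VFS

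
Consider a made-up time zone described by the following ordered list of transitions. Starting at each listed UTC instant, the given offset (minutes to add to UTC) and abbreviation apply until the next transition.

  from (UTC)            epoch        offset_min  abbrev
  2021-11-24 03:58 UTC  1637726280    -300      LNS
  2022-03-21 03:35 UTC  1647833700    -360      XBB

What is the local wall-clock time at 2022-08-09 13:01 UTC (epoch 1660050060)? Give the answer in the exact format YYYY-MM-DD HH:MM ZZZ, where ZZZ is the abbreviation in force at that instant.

Query: 2022-08-09 13:01 UTC
Rule 2/2 (XBB, -06:00): 2022-03-21 03:35 UTC ≤ query < +∞
13·60 + 1 - 360 = 421 min
421 = 0·1440 + 421; 421 = 7·60 + 1 → 07:01, same day
→ 2022-08-09 07:01 XBB

2022-08-09 07:01 XBB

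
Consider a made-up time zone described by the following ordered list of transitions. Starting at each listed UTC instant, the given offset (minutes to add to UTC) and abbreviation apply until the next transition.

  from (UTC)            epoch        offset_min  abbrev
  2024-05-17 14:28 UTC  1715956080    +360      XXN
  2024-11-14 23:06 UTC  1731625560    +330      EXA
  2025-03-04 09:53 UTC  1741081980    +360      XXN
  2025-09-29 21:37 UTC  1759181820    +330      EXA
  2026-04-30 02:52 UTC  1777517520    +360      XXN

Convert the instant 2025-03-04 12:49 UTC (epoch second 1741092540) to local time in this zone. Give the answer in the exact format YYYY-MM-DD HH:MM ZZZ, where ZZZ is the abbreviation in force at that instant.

Query: 2025-03-04 12:49 UTC
Rule 3/5 (XXN, +06:00): 2025-03-04 09:53 UTC ≤ query < 2025-09-29 21:37 UTC
12·60 + 49 + 360 = 1129 min
1129 = 0·1440 + 1129; 1129 = 18·60 + 49 → 18:49, same day
→ 2025-03-04 18:49 XXN

2025-03-04 18:49 XXN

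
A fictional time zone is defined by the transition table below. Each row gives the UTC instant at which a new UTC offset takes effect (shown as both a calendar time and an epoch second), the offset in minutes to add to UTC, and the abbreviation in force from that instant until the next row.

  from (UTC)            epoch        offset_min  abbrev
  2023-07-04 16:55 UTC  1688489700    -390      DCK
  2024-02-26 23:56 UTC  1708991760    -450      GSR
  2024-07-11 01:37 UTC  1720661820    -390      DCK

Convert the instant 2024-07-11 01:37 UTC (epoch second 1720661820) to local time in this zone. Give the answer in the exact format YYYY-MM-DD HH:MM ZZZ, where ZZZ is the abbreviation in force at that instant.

Query: 2024-07-11 01:37 UTC
Rule 3/3 (DCK, -06:30): 2024-07-11 01:37 UTC ≤ query < +∞
1·60 + 37 - 390 = -293 min
-293 = -1·1440 + 1147; 1147 = 19·60 + 7 → 19:07, 2024-07-11 - 1 day = 2024-07-10
→ 2024-07-10 19:07 DCK

2024-07-10 19:07 DCK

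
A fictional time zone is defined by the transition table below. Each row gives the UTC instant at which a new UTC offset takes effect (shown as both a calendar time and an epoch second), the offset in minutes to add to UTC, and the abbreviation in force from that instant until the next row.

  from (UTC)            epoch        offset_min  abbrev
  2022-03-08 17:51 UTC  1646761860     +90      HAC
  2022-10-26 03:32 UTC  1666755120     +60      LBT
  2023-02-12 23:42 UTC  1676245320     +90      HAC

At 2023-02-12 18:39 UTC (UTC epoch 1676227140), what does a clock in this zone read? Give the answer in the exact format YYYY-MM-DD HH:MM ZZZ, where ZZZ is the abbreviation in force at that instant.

Query: 2023-02-12 18:39 UTC
Rule 2/3 (LBT, +01:00): 2022-10-26 03:32 UTC ≤ query < 2023-02-12 23:42 UTC
18·60 + 39 + 60 = 1179 min
1179 = 0·1440 + 1179; 1179 = 19·60 + 39 → 19:39, same day
→ 2023-02-12 19:39 LBT

2023-02-12 19:39 LBT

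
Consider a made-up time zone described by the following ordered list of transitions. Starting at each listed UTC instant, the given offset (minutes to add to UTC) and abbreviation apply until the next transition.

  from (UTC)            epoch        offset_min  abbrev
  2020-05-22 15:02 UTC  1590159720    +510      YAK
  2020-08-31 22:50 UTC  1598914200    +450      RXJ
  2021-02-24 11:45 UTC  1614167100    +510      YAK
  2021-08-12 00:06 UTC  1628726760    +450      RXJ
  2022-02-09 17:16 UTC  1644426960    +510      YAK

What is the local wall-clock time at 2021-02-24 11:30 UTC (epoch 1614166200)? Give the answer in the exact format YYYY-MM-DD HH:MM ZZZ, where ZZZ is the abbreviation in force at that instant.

2021-02-24 19:00 RXJ

Query: 2021-02-24 11:30 UTC
Rule 2/5 (RXJ, +07:30): 2020-08-31 22:50 UTC ≤ query < 2021-02-24 11:45 UTC
11·60 + 30 + 450 = 1140 min
1140 = 0·1440 + 1140; 1140 = 19·60 + 0 → 19:00, same day
→ 2021-02-24 19:00 RXJ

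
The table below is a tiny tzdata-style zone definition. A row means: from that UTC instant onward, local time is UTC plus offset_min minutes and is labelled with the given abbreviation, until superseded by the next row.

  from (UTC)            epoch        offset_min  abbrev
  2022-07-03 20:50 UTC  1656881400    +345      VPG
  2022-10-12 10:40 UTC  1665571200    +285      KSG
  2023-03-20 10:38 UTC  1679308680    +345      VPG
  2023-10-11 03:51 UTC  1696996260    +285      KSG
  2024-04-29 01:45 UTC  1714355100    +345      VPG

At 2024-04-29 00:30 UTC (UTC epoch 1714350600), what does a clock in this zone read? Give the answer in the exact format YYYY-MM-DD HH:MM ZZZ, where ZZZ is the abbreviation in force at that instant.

2024-04-29 05:15 KSG

Query: 2024-04-29 00:30 UTC
Rule 4/5 (KSG, +04:45): 2023-10-11 03:51 UTC ≤ query < 2024-04-29 01:45 UTC
0·60 + 30 + 285 = 315 min
315 = 0·1440 + 315; 315 = 5·60 + 15 → 05:15, same day
→ 2024-04-29 05:15 KSG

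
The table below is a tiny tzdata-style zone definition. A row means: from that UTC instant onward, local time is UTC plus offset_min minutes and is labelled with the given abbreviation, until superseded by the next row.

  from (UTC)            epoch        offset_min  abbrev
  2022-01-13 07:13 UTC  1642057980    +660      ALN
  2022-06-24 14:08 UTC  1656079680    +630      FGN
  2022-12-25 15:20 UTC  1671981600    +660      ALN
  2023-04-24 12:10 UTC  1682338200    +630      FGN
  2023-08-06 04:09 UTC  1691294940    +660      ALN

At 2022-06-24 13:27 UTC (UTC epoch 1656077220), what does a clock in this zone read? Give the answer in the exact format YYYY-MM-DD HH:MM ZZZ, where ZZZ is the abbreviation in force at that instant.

Query: 2022-06-24 13:27 UTC
Rule 1/5 (ALN, +11:00): 2022-01-13 07:13 UTC ≤ query < 2022-06-24 14:08 UTC
13·60 + 27 + 660 = 1467 min
1467 = 1·1440 + 27; 27 = 0·60 + 27 → 00:27, 2022-06-24 + 1 day = 2022-06-25
→ 2022-06-25 00:27 ALN

2022-06-25 00:27 ALN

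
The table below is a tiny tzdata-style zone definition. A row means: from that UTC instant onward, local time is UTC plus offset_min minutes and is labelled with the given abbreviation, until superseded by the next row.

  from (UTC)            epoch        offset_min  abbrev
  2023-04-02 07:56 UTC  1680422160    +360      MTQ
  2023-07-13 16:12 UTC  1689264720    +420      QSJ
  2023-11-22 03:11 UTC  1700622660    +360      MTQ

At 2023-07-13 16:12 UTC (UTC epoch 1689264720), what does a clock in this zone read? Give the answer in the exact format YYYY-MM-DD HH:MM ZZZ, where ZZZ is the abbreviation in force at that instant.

Query: 2023-07-13 16:12 UTC
Rule 2/3 (QSJ, +07:00): 2023-07-13 16:12 UTC ≤ query < 2023-11-22 03:11 UTC
16·60 + 12 + 420 = 1392 min
1392 = 0·1440 + 1392; 1392 = 23·60 + 12 → 23:12, same day
→ 2023-07-13 23:12 QSJ

2023-07-13 23:12 QSJ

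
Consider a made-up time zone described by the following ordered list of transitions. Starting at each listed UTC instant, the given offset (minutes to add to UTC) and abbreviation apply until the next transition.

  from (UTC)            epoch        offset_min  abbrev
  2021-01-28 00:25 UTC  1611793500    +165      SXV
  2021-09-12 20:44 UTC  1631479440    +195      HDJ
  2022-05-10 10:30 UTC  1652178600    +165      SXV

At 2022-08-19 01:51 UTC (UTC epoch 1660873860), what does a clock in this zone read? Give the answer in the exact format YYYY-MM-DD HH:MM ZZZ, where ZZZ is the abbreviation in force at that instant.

2022-08-19 04:36 SXV

Query: 2022-08-19 01:51 UTC
Rule 3/3 (SXV, +02:45): 2022-05-10 10:30 UTC ≤ query < +∞
1·60 + 51 + 165 = 276 min
276 = 0·1440 + 276; 276 = 4·60 + 36 → 04:36, same day
→ 2022-08-19 04:36 SXV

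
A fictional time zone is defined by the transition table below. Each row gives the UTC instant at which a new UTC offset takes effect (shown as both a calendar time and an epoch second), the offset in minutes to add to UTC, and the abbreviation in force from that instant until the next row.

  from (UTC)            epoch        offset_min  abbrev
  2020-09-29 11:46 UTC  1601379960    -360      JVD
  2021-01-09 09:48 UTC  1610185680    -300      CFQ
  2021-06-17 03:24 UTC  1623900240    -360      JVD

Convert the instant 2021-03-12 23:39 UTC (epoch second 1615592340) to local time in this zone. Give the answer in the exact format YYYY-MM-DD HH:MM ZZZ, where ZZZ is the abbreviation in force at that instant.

2021-03-12 18:39 CFQ

Query: 2021-03-12 23:39 UTC
Rule 2/3 (CFQ, -05:00): 2021-01-09 09:48 UTC ≤ query < 2021-06-17 03:24 UTC
23·60 + 39 - 300 = 1119 min
1119 = 0·1440 + 1119; 1119 = 18·60 + 39 → 18:39, same day
→ 2021-03-12 18:39 CFQ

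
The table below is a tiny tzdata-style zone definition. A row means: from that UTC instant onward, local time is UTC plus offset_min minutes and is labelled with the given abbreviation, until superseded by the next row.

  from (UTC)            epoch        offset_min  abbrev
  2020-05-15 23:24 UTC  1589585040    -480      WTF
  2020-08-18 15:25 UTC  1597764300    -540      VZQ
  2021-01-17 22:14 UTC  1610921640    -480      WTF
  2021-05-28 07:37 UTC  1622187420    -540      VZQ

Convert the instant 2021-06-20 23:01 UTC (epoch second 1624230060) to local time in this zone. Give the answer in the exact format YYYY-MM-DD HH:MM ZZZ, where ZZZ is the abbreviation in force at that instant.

2021-06-20 14:01 VZQ

Query: 2021-06-20 23:01 UTC
Rule 4/4 (VZQ, -09:00): 2021-05-28 07:37 UTC ≤ query < +∞
23·60 + 1 - 540 = 841 min
841 = 0·1440 + 841; 841 = 14·60 + 1 → 14:01, same day
→ 2021-06-20 14:01 VZQ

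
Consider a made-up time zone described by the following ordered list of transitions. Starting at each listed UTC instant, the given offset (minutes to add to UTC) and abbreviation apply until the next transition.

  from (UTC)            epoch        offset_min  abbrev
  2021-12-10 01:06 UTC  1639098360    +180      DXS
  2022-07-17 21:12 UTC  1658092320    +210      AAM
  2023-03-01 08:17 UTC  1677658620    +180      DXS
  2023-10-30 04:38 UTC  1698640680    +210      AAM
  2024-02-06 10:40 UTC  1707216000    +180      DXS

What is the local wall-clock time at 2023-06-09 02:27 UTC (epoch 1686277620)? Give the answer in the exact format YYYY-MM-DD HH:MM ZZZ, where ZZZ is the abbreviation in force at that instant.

Query: 2023-06-09 02:27 UTC
Rule 3/5 (DXS, +03:00): 2023-03-01 08:17 UTC ≤ query < 2023-10-30 04:38 UTC
2·60 + 27 + 180 = 327 min
327 = 0·1440 + 327; 327 = 5·60 + 27 → 05:27, same day
→ 2023-06-09 05:27 DXS

2023-06-09 05:27 DXS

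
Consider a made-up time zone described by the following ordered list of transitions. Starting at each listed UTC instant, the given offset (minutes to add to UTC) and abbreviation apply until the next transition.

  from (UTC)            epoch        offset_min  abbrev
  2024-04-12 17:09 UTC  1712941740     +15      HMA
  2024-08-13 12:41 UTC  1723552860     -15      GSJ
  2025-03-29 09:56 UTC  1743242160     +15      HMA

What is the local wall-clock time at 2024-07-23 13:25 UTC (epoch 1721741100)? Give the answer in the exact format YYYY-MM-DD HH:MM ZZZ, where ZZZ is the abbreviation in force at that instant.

2024-07-23 13:40 HMA

Query: 2024-07-23 13:25 UTC
Rule 1/3 (HMA, +00:15): 2024-04-12 17:09 UTC ≤ query < 2024-08-13 12:41 UTC
13·60 + 25 + 15 = 820 min
820 = 0·1440 + 820; 820 = 13·60 + 40 → 13:40, same day
→ 2024-07-23 13:40 HMA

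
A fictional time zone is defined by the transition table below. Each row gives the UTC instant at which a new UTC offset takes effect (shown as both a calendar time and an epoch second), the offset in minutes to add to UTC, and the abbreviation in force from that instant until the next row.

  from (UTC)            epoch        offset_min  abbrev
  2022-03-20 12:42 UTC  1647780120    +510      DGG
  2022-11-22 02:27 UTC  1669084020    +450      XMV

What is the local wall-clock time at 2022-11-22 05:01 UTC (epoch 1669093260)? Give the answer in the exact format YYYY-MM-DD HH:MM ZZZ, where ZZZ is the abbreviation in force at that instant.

Query: 2022-11-22 05:01 UTC
Rule 2/2 (XMV, +07:30): 2022-11-22 02:27 UTC ≤ query < +∞
5·60 + 1 + 450 = 751 min
751 = 0·1440 + 751; 751 = 12·60 + 31 → 12:31, same day
→ 2022-11-22 12:31 XMV

2022-11-22 12:31 XMV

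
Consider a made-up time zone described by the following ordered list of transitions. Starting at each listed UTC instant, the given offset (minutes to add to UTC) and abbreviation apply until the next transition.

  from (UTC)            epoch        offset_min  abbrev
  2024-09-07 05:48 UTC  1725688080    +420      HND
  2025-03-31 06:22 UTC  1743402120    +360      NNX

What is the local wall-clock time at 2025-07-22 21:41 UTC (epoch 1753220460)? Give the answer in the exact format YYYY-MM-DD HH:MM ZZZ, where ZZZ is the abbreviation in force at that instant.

2025-07-23 03:41 NNX

Query: 2025-07-22 21:41 UTC
Rule 2/2 (NNX, +06:00): 2025-03-31 06:22 UTC ≤ query < +∞
21·60 + 41 + 360 = 1661 min
1661 = 1·1440 + 221; 221 = 3·60 + 41 → 03:41, 2025-07-22 + 1 day = 2025-07-23
→ 2025-07-23 03:41 NNX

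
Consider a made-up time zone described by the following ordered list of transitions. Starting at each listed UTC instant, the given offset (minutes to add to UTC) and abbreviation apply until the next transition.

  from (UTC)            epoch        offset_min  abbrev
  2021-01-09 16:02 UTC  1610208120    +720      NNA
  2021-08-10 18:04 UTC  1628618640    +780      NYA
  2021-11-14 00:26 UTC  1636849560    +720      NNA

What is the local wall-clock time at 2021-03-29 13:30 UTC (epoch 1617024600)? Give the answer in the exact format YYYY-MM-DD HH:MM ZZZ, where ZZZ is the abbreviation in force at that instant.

Query: 2021-03-29 13:30 UTC
Rule 1/3 (NNA, +12:00): 2021-01-09 16:02 UTC ≤ query < 2021-08-10 18:04 UTC
13·60 + 30 + 720 = 1530 min
1530 = 1·1440 + 90; 90 = 1·60 + 30 → 01:30, 2021-03-29 + 1 day = 2021-03-30
→ 2021-03-30 01:30 NNA

2021-03-30 01:30 NNA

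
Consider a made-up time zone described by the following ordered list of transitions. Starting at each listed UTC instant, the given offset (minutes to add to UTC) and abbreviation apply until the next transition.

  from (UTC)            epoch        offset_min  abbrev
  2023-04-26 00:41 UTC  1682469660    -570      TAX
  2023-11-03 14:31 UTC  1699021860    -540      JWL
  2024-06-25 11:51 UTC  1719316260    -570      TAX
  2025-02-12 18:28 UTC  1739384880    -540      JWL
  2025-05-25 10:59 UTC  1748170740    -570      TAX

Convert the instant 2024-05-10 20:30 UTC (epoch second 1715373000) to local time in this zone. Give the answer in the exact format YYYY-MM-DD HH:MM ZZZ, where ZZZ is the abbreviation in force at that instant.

Query: 2024-05-10 20:30 UTC
Rule 2/5 (JWL, -09:00): 2023-11-03 14:31 UTC ≤ query < 2024-06-25 11:51 UTC
20·60 + 30 - 540 = 690 min
690 = 0·1440 + 690; 690 = 11·60 + 30 → 11:30, same day
→ 2024-05-10 11:30 JWL

2024-05-10 11:30 JWL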